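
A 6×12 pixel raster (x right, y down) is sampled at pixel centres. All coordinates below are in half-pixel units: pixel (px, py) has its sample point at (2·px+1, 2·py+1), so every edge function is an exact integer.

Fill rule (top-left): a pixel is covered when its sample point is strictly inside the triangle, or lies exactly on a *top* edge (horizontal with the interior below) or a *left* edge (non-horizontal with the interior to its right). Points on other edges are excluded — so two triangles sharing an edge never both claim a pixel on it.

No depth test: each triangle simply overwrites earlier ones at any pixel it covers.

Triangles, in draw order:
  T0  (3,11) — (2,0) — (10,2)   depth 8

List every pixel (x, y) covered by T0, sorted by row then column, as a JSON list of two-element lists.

T0:
  2·area = 86
  edge (3, 11)→(2, 0): d=(-1,-11) top-left  bias=+0
  edge (2, 0)→(10, 2): d=(8,2) right/bottom  bias=-1
  edge (10, 2)→(3, 11): d=(-7,9) right/bottom  bias=-1
    (1,0)@(3, 1): e=[10,6,70] → #
    (2,0)@(5, 1): e=[32,2,52] → #
    (3,0)@(7, 1): e=[54,-2,34] → ·
    (1,1)@(3, 3): e=[8,22,56] → #
    (3,1)@(7, 3): e=[52,14,20] → #
    (4,1)@(9, 3): e=[74,10,2] → #
    (5,1)@(11, 3): e=[96,6,-16] → ·
    (1,2)@(3, 5): e=[6,38,42] → #
    (4,2)@(9, 5): e=[72,26,-12] → ·
    (1,3)@(3, 7): e=[4,54,28] → #
    (3,3)@(7, 7): e=[48,46,-8] → ·
    (1,4)@(3, 9): e=[2,70,14] → #
    (1,5)@(3, 11): e=[0,86,0] → ·  [on edge]
  covered (12 px):
    · # # · · ·
    · # # # # ·
    · # # # · ·
    · # # · · ·
    · # · · · ·
    · · · · · ·
    · · · · · ·
    · · · · · ·
    · · · · · ·
    · · · · · ·
    · · · · · ·
    · · · · · ·

Final: [[1,0],[2,0],[1,1],[2,1],[3,1],[4,1],[1,2],[2,2],[3,2],[1,3],[2,3],[1,4]]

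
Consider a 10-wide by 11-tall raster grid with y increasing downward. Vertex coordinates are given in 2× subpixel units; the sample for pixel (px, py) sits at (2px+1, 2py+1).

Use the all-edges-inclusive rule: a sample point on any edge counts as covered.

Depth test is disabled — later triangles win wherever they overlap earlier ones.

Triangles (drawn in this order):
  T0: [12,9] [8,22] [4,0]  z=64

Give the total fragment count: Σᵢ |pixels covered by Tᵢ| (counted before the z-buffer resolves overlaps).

T0:
  2·area = 140
  edge (12, 9)→(8, 22): d=(-4,13) inclusive
  edge (8, 22)→(4, 0): d=(-4,-22) inclusive
  edge (4, 0)→(12, 9): d=(8,9) inclusive
    (2,1)@(5, 3): e=[115,10,15] → #
    (3,1)@(7, 3): e=[89,54,-3] → ·
    (2,2)@(5, 5): e=[107,2,31] → #
    (3,2)@(7, 5): e=[81,46,13] → #
    (4,2)@(9, 5): e=[55,90,-5] → ·
    (2,3)@(5, 7): e=[99,-6,47] → ·
    (3,3)@(7, 7): e=[73,38,29] → #
    (4,3)@(9, 7): e=[47,82,11] → #
    (5,3)@(11, 7): e=[21,126,-7] → ·
    (3,4)@(7, 9): e=[65,30,45] → #
    (5,4)@(11, 9): e=[13,118,9] → #
    (6,4)@(13, 9): e=[-13,162,-9] → ·
  covered (16 px):
    · · · · · · · · · ·
    · · # · · · · · · ·
    · · # # · · · · · ·
    · · · # # · · · · ·
    · · · # # # · · · ·
    · · · # # # · · · ·
    · · · # # · · · · ·
    · · · # # · · · · ·
    · · · · # · · · · ·
    · · · · · · · · · ·
    · · · · · · · · · ·

Result: 16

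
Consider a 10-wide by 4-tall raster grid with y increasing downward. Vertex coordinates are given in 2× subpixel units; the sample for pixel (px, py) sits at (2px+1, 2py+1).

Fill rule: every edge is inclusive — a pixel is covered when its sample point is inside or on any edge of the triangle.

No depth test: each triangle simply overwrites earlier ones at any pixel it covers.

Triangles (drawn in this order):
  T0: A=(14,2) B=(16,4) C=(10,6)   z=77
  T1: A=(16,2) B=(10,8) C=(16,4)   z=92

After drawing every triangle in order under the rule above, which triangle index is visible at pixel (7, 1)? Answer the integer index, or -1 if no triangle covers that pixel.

T0:
  2·area = 16
  edge (14, 2)→(16, 4): d=(2,2) inclusive
  edge (16, 4)→(10, 6): d=(-6,2) inclusive
  edge (10, 6)→(14, 2): d=(4,-4) inclusive
    (6,0)@(13, 1): e=[0,24,-8] → ·  [on edge]
    (7,0)@(15, 1): e=[-4,20,0] → ·  [on edge]
    (6,1)@(13, 3): e=[4,12,0] → #  [on edge]
    (7,1)@(15, 3): e=[0,8,8] → #  [on edge]
    (8,1)@(17, 3): e=[-4,4,16] → ·
    (9,1)@(19, 3): e=[-8,0,24] → ·  [on edge]
    (5,2)@(11, 5): e=[12,4,0] → #  [on edge]
    (6,2)@(13, 5): e=[8,0,8] → #  [on edge]
    (7,2)@(15, 5): e=[4,-4,16] → ·
    (8,2)@(17, 5): e=[0,-8,24] → ·  [on edge]
    (3,3)@(7, 7): e=[24,0,-8] → ·  [on edge]
    (4,3)@(9, 7): e=[20,-4,0] → ·  [on edge]
    (9,3)@(19, 7): e=[0,-24,40] → ·  [on edge]
  covered (4 px):
    · · · · · · · · · ·
    · · · · · · # # · ·
    · · · · · # # · · ·
    · · · · · · · · · ·
T1:
  2·area = 12  (B↔C swapped to make it positive)
  edge (16, 2)→(16, 4): d=(0,2) inclusive
  edge (16, 4)→(10, 8): d=(-6,4) inclusive
  edge (10, 8)→(16, 2): d=(6,-6) inclusive
    (8,0)@(17, 1): e=[-2,14,0] → ·  [on edge]
    (7,1)@(15, 3): e=[2,10,0] → #  [on edge]
    (8,1)@(17, 3): e=[-2,2,12] → ·
    (6,2)@(13, 5): e=[6,6,0] → #  [on edge]
    (7,2)@(15, 5): e=[2,-2,12] → ·
    (5,3)@(11, 7): e=[10,2,0] → #  [on edge]
    (6,3)@(13, 7): e=[6,-6,12] → ·
  covered (3 px):
    · · · · · · · · · ·
    · · · · · · · # · ·
    · · · · · · # · · ·
    · · · · · # · · · ·

Z-buffer (winner per pixel, '.' = empty):
  . . . . . . . . . .
  . . . . . . 0 1 . .
  . . . . . 0 1 . . .
  . . . . . 1 . . . .

Final: 1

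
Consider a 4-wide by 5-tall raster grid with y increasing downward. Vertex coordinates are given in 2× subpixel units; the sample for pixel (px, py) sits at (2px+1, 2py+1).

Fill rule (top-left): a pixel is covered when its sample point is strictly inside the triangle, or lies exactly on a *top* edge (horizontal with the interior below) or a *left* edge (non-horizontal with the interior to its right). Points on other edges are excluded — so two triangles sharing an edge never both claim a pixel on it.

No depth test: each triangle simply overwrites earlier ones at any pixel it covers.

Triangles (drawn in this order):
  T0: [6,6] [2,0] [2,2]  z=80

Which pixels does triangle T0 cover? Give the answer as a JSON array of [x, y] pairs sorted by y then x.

T0:
  2·area = 8  (B↔C swapped to make it positive)
  edge (6, 6)→(2, 2): d=(-4,-4) top-left  bias=+0
  edge (2, 2)→(2, 0): d=(0,-2) top-left  bias=+0
  edge (2, 0)→(6, 6): d=(4,6) right/bottom  bias=-1
    (0,0)@(1, 1): e=[0,-2,10] → .  [on edge]
    (1,1)@(3, 3): e=[0,2,6] → X  [on edge]
    (2,1)@(5, 3): e=[8,6,-6] → .
    (1,2)@(3, 5): e=[-8,2,14] → .
    (2,2)@(5, 5): e=[0,6,2] → X  [on edge]
    (3,2)@(7, 5): e=[8,10,-10] → .
    (2,3)@(5, 7): e=[-8,6,10] → .
    (3,3)@(7, 7): e=[0,10,-2] → .  [on edge]
  covered (2 px):
    . . . .
    . X . .
    . . X .
    . . . .
    . . . .

Final: [[1,1],[2,2]]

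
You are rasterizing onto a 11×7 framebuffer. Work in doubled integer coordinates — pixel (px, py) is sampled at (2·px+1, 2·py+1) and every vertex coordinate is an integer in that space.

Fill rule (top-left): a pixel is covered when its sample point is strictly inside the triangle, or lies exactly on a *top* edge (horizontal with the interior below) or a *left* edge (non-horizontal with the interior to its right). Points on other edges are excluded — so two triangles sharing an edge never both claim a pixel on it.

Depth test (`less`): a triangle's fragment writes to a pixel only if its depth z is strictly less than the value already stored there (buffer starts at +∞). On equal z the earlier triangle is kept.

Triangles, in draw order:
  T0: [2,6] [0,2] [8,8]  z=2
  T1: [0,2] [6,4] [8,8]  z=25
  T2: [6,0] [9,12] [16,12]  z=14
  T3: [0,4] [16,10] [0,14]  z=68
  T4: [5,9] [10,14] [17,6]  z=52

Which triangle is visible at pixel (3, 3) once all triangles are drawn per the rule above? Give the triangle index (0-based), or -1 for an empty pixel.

T0:
  2·area = 20
  edge (2, 6)→(0, 2): d=(-2,-4) top-left  bias=+0
  edge (0, 2)→(8, 8): d=(8,6) right/bottom  bias=-1
  edge (8, 8)→(2, 6): d=(-6,-2) top-left  bias=+0
    (0,1)@(1, 3): e=[2,2,16] → █
    (1,1)@(3, 3): e=[10,-10,20] → ·
    (0,2)@(1, 5): e=[-2,18,4] → ·
    (1,2)@(3, 5): e=[6,6,8] → █
    (2,2)@(5, 5): e=[14,-6,12] → ·
    (1,3)@(3, 7): e=[2,22,-4] → ·
    (2,3)@(5, 7): e=[10,10,0] → █  [on edge]
    (3,3)@(7, 7): e=[18,-2,4] → ·
    (2,4)@(5, 9): e=[6,26,-12] → ·
    (5,4)@(11, 9): e=[30,-10,0] → ·  [on edge]
    (8,5)@(17, 11): e=[50,-30,0] → ·  [on edge]
  covered (3 px):
    · · · · · · · · · · ·
    █ · · · · · · · · · ·
    · █ · · · · · · · · ·
    · · █ · · · · · · · ·
    · · · · · · · · · · ·
    · · · · · · · · · · ·
    · · · · · · · · · · ·
T1:
  2·area = 20
  edge (0, 2)→(6, 4): d=(6,2) right/bottom  bias=-1
  edge (6, 4)→(8, 8): d=(2,4) right/bottom  bias=-1
  edge (8, 8)→(0, 2): d=(-8,-6) top-left  bias=+0
    (1,1)@(3, 3): e=[0,10,10] → ·  [on edge]
    (2,2)@(5, 5): e=[8,6,6] → █
    (3,2)@(7, 5): e=[4,-2,18] → ·
    (4,2)@(9, 5): e=[0,-10,30] → ·  [on edge]
    (2,3)@(5, 7): e=[20,10,-10] → ·
    (3,3)@(7, 7): e=[16,2,2] → █
    (4,3)@(9, 7): e=[12,-6,14] → ·
    (7,3)@(15, 7): e=[0,-30,50] → ·  [on edge]
    (3,4)@(7, 9): e=[28,6,-14] → ·
    (10,4)@(21, 9): e=[0,-50,70] → ·  [on edge]
  covered (2 px):
    · · · · · · · · · · ·
    · · · · · · · · · · ·
    · · █ · · · · · · · ·
    · · · █ · · · · · · ·
    · · · · · · · · · · ·
    · · · · · · · · · · ·
    · · · · · · · · · · ·
T2:
  2·area = 84  (B↔C swapped to make it positive)
  edge (6, 0)→(16, 12): d=(10,12) right/bottom  bias=-1
  edge (16, 12)→(9, 12): d=(-7,0) right/bottom  bias=-1
  edge (9, 12)→(6, 0): d=(-3,-12) top-left  bias=+0
    (3,1)@(7, 3): e=[18,63,3] → █
    (4,1)@(9, 3): e=[-6,63,27] → ·
    (3,2)@(7, 5): e=[38,49,-3] → ·
    (4,2)@(9, 5): e=[14,49,21] → █
    (5,2)@(11, 5): e=[-10,49,45] → ·
    (4,3)@(9, 7): e=[34,35,15] → █
    (5,3)@(11, 7): e=[10,35,39] → █
    (6,3)@(13, 7): e=[-14,35,63] → ·
    (4,4)@(9, 9): e=[54,21,9] → █
    (6,4)@(13, 9): e=[6,21,57] → █
    (7,4)@(15, 9): e=[-18,21,81] → ·
    (4,5)@(9, 11): e=[74,7,3] → █
  covered (11 px):
    · · · · · · · · · · ·
    · · · █ · · · · · · ·
    · · · · █ · · · · · ·
    · · · · █ █ · · · · ·
    · · · · █ █ █ · · · ·
    · · · · █ █ █ █ · · ·
    · · · · · · · · · · ·
T3:
  2·area = 160
  edge (0, 4)→(16, 10): d=(16,6) right/bottom  bias=-1
  edge (16, 10)→(0, 14): d=(-16,4) right/bottom  bias=-1
  edge (0, 14)→(0, 4): d=(0,-10) top-left  bias=+0
    (0,2)@(1, 5): e=[10,140,10] → █
    (1,2)@(3, 5): e=[-2,132,30] → ·
    (0,3)@(1, 7): e=[42,108,10] → █
    (1,3)@(3, 7): e=[30,100,30] → █
    (2,3)@(5, 7): e=[18,92,50] → █
    (3,3)@(7, 7): e=[6,84,70] → █
    (4,3)@(9, 7): e=[-6,76,90] → ·
    (0,4)@(1, 9): e=[74,76,10] → █
    (4,4)@(9, 9): e=[26,44,90] → █
    (5,4)@(11, 9): e=[14,36,110] → █
    (6,4)@(13, 9): e=[2,28,130] → █
    (7,4)@(15, 9): e=[-10,20,150] → ·
  covered (20 px):
    · · · · · · · · · · ·
    · · · · · · · · · · ·
    █ · · · · · · · · · ·
    █ █ █ █ · · · · · · ·
    █ █ █ █ █ █ █ · · · ·
    █ █ █ █ █ █ · · · · ·
    █ █ · · · · · · · · ·
T4:
  2·area = 75  (B↔C swapped to make it positive)
  edge (5, 9)→(17, 6): d=(12,-3) top-left  bias=+0
  edge (17, 6)→(10, 14): d=(-7,8) right/bottom  bias=-1
  edge (10, 14)→(5, 9): d=(-5,-5) top-left  bias=+0
    (0,2)@(1, 5): e=[-60,135,0] → ·  [on edge]
    (10,2)@(21, 5): e=[0,-25,100] → ·  [on edge]
    (1,3)@(3, 7): e=[-30,105,0] → ·  [on edge]
    (6,3)@(13, 7): e=[0,25,50] → █  [on edge]
    (7,3)@(15, 7): e=[6,9,60] → █
    (8,3)@(17, 7): e=[12,-7,70] → ·
    (2,4)@(5, 9): e=[0,75,0] → █  [on edge]
    (3,4)@(7, 9): e=[6,59,10] → █
    (4,4)@(9, 9): e=[12,43,20] → █
    (5,4)@(11, 9): e=[18,27,30] → █
    (7,4)@(15, 9): e=[30,-5,50] → ·
    (2,5)@(5, 11): e=[24,61,-10] → ·
    (3,5)@(7, 11): e=[30,45,0] → █  [on edge]
    (4,6)@(9, 13): e=[60,15,0] → █  [on edge]
  covered (11 px):
    · · · · · · · · · · ·
    · · · · · · · · · · ·
    · · · · · · · · · · ·
    · · · · · · █ █ · · ·
    · · █ █ █ █ █ · · · ·
    · · · █ █ █ · · · · ·
    · · · · █ · · · · · ·

Z-buffer (winner per pixel, '.' = empty):
  . . . . . . . . . . .
  0 . . 2 . . . . . . .
  3 0 1 . 2 . . . . . .
  3 3 0 1 2 2 4 4 . . .
  3 3 4 4 2 2 2 . . . .
  3 3 3 4 2 2 2 2 . . .
  3 3 . . 4 . . . . . .

Result: 1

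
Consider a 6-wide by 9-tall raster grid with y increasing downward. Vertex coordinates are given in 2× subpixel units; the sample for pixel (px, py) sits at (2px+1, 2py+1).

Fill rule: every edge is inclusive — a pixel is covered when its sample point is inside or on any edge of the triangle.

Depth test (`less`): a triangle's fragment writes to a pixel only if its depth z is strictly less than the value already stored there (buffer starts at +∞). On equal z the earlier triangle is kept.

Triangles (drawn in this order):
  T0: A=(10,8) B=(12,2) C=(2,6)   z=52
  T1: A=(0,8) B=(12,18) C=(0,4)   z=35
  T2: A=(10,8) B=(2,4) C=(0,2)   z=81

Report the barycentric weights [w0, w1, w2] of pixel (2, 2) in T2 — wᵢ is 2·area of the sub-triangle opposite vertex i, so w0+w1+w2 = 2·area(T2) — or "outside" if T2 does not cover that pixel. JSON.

T0:
  2·area = 52  (B↔C swapped to make it positive)
  edge (10, 8)→(2, 6): d=(-8,-2) inclusive
  edge (2, 6)→(12, 2): d=(10,-4) inclusive
  edge (12, 2)→(10, 8): d=(-2,6) inclusive
    (5,1)@(11, 3): e=[42,6,4] → █
    (2,2)@(5, 5): e=[14,2,36] → █
    (3,2)@(7, 5): e=[18,10,24] → █
    (4,2)@(9, 5): e=[22,18,12] → █
    (5,2)@(11, 5): e=[26,26,0] → █  [on edge]
    (2,3)@(5, 7): e=[-2,22,32] → ·
    (3,3)@(7, 7): e=[2,30,20] → █
    (5,3)@(11, 7): e=[10,46,-4] → ·
    (3,4)@(7, 9): e=[-14,50,16] → ·
    (4,4)@(9, 9): e=[-10,58,4] → ·
    (4,5)@(9, 11): e=[-26,78,0] → ·  [on edge]
    (3,8)@(7, 17): e=[-78,130,0] → ·  [on edge]
  covered (7 px):
    · · · · · ·
    · · · · · █
    · · █ █ █ █
    · · · █ █ ·
    · · · · · ·
    · · · · · ·
    · · · · · ·
    · · · · · ·
    · · · · · ·
T1:
  2·area = 48  (B↔C swapped to make it positive)
  edge (0, 8)→(0, 4): d=(0,-4) inclusive
  edge (0, 4)→(12, 18): d=(12,14) inclusive
  edge (12, 18)→(0, 8): d=(-12,-10) inclusive
    (0,3)@(1, 7): e=[4,22,22] → █
    (1,3)@(3, 7): e=[12,-6,42] → ·
    (0,4)@(1, 9): e=[4,46,-2] → ·
    (1,4)@(3, 9): e=[12,18,18] → █
    (2,4)@(5, 9): e=[20,-10,38] → ·
    (1,5)@(3, 11): e=[12,42,-6] → ·
    (2,5)@(5, 11): e=[20,14,14] → █
    (3,5)@(7, 11): e=[28,-14,34] → ·
    (2,6)@(5, 13): e=[20,38,-10] → ·
    (3,6)@(7, 13): e=[28,10,10] → █
    (4,6)@(9, 13): e=[36,-18,30] → ·
    (3,7)@(7, 15): e=[28,34,-14] → ·
  covered (6 px):
    · · · · · ·
    · · · · · ·
    · · · · · ·
    █ · · · · ·
    · █ · · · ·
    · · █ · · ·
    · · · █ · ·
    · · · · █ ·
    · · · · · █
T2:
  2·area = 8
  edge (10, 8)→(2, 4): d=(-8,-4) inclusive
  edge (2, 4)→(0, 2): d=(-2,-2) inclusive
  edge (0, 2)→(10, 8): d=(10,6) inclusive
    (0,1)@(1, 3): e=[4,0,4] → █  [on edge]
    (1,1)@(3, 3): e=[12,4,-8] → ·
    (0,2)@(1, 5): e=[-12,-4,24] → ·
    (1,2)@(3, 5): e=[-4,0,12] → ·  [on edge]
    (2,2)@(5, 5): e=[4,4,0] → █  [on edge]
    (3,2)@(7, 5): e=[12,8,-12] → ·
    (2,3)@(5, 7): e=[-12,0,20] → ·  [on edge]
    (3,4)@(7, 9): e=[-20,0,28] → ·  [on edge]
    (4,5)@(9, 11): e=[-28,0,36] → ·  [on edge]
    (5,6)@(11, 13): e=[-36,0,44] → ·  [on edge]
  covered (2 px):
    · · · · · ·
    █ · · · · ·
    · · █ · · ·
    · · · · · ·
    · · · · · ·
    · · · · · ·
    · · · · · ·
    · · · · · ·
    · · · · · ·

Final: [4,0,4]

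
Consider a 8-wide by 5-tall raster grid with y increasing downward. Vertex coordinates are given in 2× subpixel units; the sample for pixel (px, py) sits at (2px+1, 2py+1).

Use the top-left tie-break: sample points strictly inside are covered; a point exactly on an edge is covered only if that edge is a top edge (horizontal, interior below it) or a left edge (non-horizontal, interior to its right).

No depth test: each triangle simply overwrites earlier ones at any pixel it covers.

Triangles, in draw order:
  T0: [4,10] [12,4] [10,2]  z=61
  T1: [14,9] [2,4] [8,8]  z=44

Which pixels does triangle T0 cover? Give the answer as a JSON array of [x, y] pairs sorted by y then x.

T0:
  2·area = 28  (B↔C swapped to make it positive)
  edge (4, 10)→(10, 2): d=(6,-8) top-left  bias=+0
  edge (10, 2)→(12, 4): d=(2,2) right/bottom  bias=-1
  edge (12, 4)→(4, 10): d=(-8,6) right/bottom  bias=-1
    (4,0)@(9, 1): e=[-14,0,42] → ·  [on edge]
    (5,1)@(11, 3): e=[14,0,14] → ·  [on edge]
    (4,2)@(9, 5): e=[10,8,10] → #
    (5,2)@(11, 5): e=[26,4,-2] → ·
    (6,2)@(13, 5): e=[42,0,-14] → ·  [on edge]
    (3,3)@(7, 7): e=[6,16,6] → #
    (4,3)@(9, 7): e=[22,12,-6] → ·
    (7,3)@(15, 7): e=[70,0,-42] → ·  [on edge]
    (2,4)@(5, 9): e=[2,24,2] → #
    (3,4)@(7, 9): e=[18,20,-10] → ·
  covered (3 px):
    · · · · · · · ·
    · · · · · · · ·
    · · · · # · · ·
    · · · # · · · ·
    · · # · · · · ·
T1:
  2·area = 18  (B↔C swapped to make it positive)
  edge (14, 9)→(8, 8): d=(-6,-1) top-left  bias=+0
  edge (8, 8)→(2, 4): d=(-6,-4) top-left  bias=+0
  edge (2, 4)→(14, 9): d=(12,5) right/bottom  bias=-1
    (3,3)@(7, 7): e=[5,2,11] → #
    (4,3)@(9, 7): e=[7,10,1] → #
    (5,3)@(11, 7): e=[9,18,-9] → ·
    (3,4)@(7, 9): e=[-7,-10,35] → ·
    (4,4)@(9, 9): e=[-5,-2,25] → ·
  covered (2 px):
    · · · · · · · ·
    · · · · · · · ·
    · · · · · · · ·
    · · · # # · · ·
    · · · · · · · ·

Result: [[4,2],[3,3],[2,4]]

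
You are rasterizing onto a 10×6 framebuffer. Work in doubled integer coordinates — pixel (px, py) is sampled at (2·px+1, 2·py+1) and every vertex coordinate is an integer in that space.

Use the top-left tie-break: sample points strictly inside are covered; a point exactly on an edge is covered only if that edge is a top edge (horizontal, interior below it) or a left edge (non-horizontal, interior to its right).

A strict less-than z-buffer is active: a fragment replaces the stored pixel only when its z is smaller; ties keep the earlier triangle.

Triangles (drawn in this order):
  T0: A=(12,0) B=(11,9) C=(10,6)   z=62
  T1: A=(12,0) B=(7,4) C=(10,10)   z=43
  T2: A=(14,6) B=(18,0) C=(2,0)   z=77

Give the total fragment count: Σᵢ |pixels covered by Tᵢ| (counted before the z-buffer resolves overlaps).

T0:
  2·area = 12
  edge (12, 0)→(11, 9): d=(-1,9) right/bottom  bias=-1
  edge (11, 9)→(10, 6): d=(-1,-3) top-left  bias=+0
  edge (10, 6)→(12, 0): d=(2,-6) top-left  bias=+0
    (4,1)@(9, 3): e=[24,0,-12] → ·  [on edge]
    (5,1)@(11, 3): e=[6,6,0] → #  [on edge]
    (6,1)@(13, 3): e=[-12,12,12] → ·
    (5,2)@(11, 5): e=[4,4,4] → #
    (6,2)@(13, 5): e=[-14,10,16] → ·
    (5,3)@(11, 7): e=[2,2,8] → #
    (6,3)@(13, 7): e=[-16,8,20] → ·
    (4,4)@(9, 9): e=[18,-6,0] → ·  [on edge]
    (5,4)@(11, 9): e=[0,0,12] → ·  [on edge]
  covered (3 px):
    · · · · · · · · · ·
    · · · · · # · · · ·
    · · · · · # · · · ·
    · · · · · # · · · ·
    · · · · · · · · · ·
    · · · · · · · · · ·
T1:
  2·area = 42  (B↔C swapped to make it positive)
  edge (12, 0)→(10, 10): d=(-2,10) right/bottom  bias=-1
  edge (10, 10)→(7, 4): d=(-3,-6) top-left  bias=+0
  edge (7, 4)→(12, 0): d=(5,-4) top-left  bias=+0
    (5,0)@(11, 1): e=[8,33,1] → #
    (6,0)@(13, 1): e=[-12,45,9] → ·
    (4,1)@(9, 3): e=[24,15,3] → #
    (6,1)@(13, 3): e=[-16,39,19] → ·
    (4,2)@(9, 5): e=[20,9,13] → #
    (5,2)@(11, 5): e=[0,21,21] → ·  [on edge]
    (4,3)@(9, 7): e=[16,3,23] → #
    (5,3)@(11, 7): e=[-4,15,31] → ·
    (4,4)@(9, 9): e=[12,-3,33] → ·
  covered (5 px):
    · · · · · # · · · ·
    · · · · # # · · · ·
    · · · · # · · · · ·
    · · · · # · · · · ·
    · · · · · · · · · ·
    · · · · · · · · · ·
T2:
  2·area = 96  (B↔C swapped to make it positive)
  edge (14, 6)→(2, 0): d=(-12,-6) top-left  bias=+0
  edge (2, 0)→(18, 0): d=(16,0) top-left  bias=+0
  edge (18, 0)→(14, 6): d=(-4,6) right/bottom  bias=-1
    (2,0)@(5, 1): e=[6,16,74] → #
    (3,0)@(7, 1): e=[18,16,62] → #
    (4,0)@(9, 1): e=[30,16,50] → #
    (5,0)@(11, 1): e=[42,16,38] → #
    (6,0)@(13, 1): e=[54,16,26] → #
    (7,0)@(15, 1): e=[66,16,14] → #
    (8,0)@(17, 1): e=[78,16,2] → #
    (9,0)@(19, 1): e=[90,16,-10] → ·
    (2,1)@(5, 3): e=[-18,48,66] → ·
    (3,1)@(7, 3): e=[-6,48,54] → ·
    (4,1)@(9, 3): e=[6,48,42] → #
    (8,1)@(17, 3): e=[54,48,-6] → ·
  covered (12 px):
    · · # # # # # # # ·
    · · · · # # # # · ·
    · · · · · · # · · ·
    · · · · · · · · · ·
    · · · · · · · · · ·
    · · · · · · · · · ·

Result: 20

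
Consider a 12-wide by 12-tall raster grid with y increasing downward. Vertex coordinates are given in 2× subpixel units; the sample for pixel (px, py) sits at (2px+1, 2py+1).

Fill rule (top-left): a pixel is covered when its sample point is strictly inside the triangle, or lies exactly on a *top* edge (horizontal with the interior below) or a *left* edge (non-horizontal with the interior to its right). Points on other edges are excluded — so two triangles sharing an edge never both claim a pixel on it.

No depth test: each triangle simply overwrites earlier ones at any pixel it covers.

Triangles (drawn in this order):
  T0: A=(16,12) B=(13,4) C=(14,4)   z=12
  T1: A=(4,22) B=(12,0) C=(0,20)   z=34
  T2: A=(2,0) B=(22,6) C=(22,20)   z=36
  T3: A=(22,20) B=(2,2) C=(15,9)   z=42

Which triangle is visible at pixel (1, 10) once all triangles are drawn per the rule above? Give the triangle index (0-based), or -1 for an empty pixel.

T0:
  2·area = 8
  edge (16, 12)→(13, 4): d=(-3,-8) top-left  bias=+0
  edge (13, 4)→(14, 4): d=(1,0) top-left  bias=+0
  edge (14, 4)→(16, 12): d=(2,8) right/bottom  bias=-1
    (7,4)@(15, 9): e=[1,5,2] → X
    (8,4)@(17, 9): e=[17,5,-14] → .
    (7,5)@(15, 11): e=[-5,7,6] → .
  covered (1 px):
    . . . . . . . . . . . .
    . . . . . . . . . . . .
    . . . . . . . . . . . .
    . . . . . . . . . . . .
    . . . . . . . X . . . .
    . . . . . . . . . . . .
    . . . . . . . . . . . .
    . . . . . . . . . . . .
    . . . . . . . . . . . .
    . . . . . . . . . . . .
    . . . . . . . . . . . .
    . . . . . . . . . . . .
T1:
  2·area = 104  (B↔C swapped to make it positive)
  edge (4, 22)→(0, 20): d=(-4,-2) top-left  bias=+0
  edge (0, 20)→(12, 0): d=(12,-20) top-left  bias=+0
  edge (12, 0)→(4, 22): d=(-8,22) right/bottom  bias=-1
    (4,2)@(9, 5): e=[78,0,26] → X  [on edge]
    (5,2)@(11, 5): e=[82,40,-18] → .
    (4,3)@(9, 7): e=[70,24,10] → X
    (5,3)@(11, 7): e=[74,64,-34] → .
    (3,4)@(7, 9): e=[58,8,38] → X
    (4,4)@(9, 9): e=[62,48,-6] → .
    (3,5)@(7, 11): e=[50,32,22] → X
    (4,5)@(9, 11): e=[54,72,-22] → .
    (2,6)@(5, 13): e=[38,16,50] → X
    (4,6)@(9, 13): e=[46,96,-38] → .
    (1,7)@(3, 15): e=[26,0,78] → X  [on edge]
    (3,7)@(7, 15): e=[34,80,-10] → .
  covered (14 px):
    . . . . . . . . . . . .
    . . . . . . . . . . . .
    . . . . X . . . . . . .
    . . . . X . . . . . . .
    . . . X . . . . . . . .
    . . . X . . . . . . . .
    . . X X . . . . . . . .
    . X X . . . . . . . . .
    . X X . . . . . . . . .
    X X X . . . . . . . . .
    . X . . . . . . . . . .
    . . . . . . . . . . . .
T2:
  2·area = 280
  edge (2, 0)→(22, 6): d=(20,6) right/bottom  bias=-1
  edge (22, 6)→(22, 20): d=(0,14) right/bottom  bias=-1
  edge (22, 20)→(2, 0): d=(-20,-20) top-left  bias=+0
    (1,0)@(3, 1): e=[14,266,0] → X  [on edge]
    (2,0)@(5, 1): e=[2,238,40] → X
    (3,0)@(7, 1): e=[-10,210,80] → .
    (1,1)@(3, 3): e=[54,266,-40] → .
    (2,1)@(5, 3): e=[42,238,0] → X  [on edge]
    (3,1)@(7, 3): e=[30,210,40] → X
    (4,1)@(9, 3): e=[18,182,80] → X
    (5,1)@(11, 3): e=[6,154,120] → X
    (6,1)@(13, 3): e=[-6,126,160] → .
    (2,2)@(5, 5): e=[82,238,-40] → .
    (3,2)@(7, 5): e=[70,210,0] → X  [on edge]
    (6,2)@(13, 5): e=[34,126,120] → X
    (4,3)@(9, 7): e=[98,182,0] → X  [on edge]
    (5,4)@(11, 9): e=[126,154,0] → X  [on edge]
    (6,5)@(13, 11): e=[154,126,0] → X  [on edge]
    (7,6)@(15, 13): e=[182,98,0] → X  [on edge]
    (8,7)@(17, 15): e=[210,70,0] → X  [on edge]
    (9,8)@(19, 17): e=[238,42,0] → X  [on edge]
    (10,9)@(21, 19): e=[266,14,0] → X  [on edge]
    (11,10)@(23, 21): e=[294,-14,0] → .  [on edge]
  covered (40 px):
    . X X . . . . . . . . .
    . . X X X X . . . . . .
    . . . X X X X X X . . .
    . . . . X X X X X X X .
    . . . . . X X X X X X .
    . . . . . . X X X X X .
    . . . . . . . X X X X .
    . . . . . . . . X X X .
    . . . . . . . . . X X .
    . . . . . . . . . . X .
    . . . . . . . . . . . .
    . . . . . . . . . . . .
T3:
  2·area = 94
  edge (22, 20)→(2, 2): d=(-20,-18) top-left  bias=+0
  edge (2, 2)→(15, 9): d=(13,7) right/bottom  bias=-1
  edge (15, 9)→(22, 20): d=(7,11) right/bottom  bias=-1
    (3,2)@(7, 5): e=[30,4,60] → X
    (4,2)@(9, 5): e=[66,-10,38] → .
    (3,3)@(7, 7): e=[-10,30,74] → .
    (4,3)@(9, 7): e=[26,16,52] → X
    (5,3)@(11, 7): e=[62,2,30] → X
    (6,3)@(13, 7): e=[98,-12,8] → .
    (4,4)@(9, 9): e=[-14,42,66] → .
    (5,4)@(11, 9): e=[22,28,44] → X
    (6,4)@(13, 9): e=[58,14,22] → X
    (7,4)@(15, 9): e=[94,0,0] → .  [on edge]
    (5,5)@(11, 11): e=[-18,54,58] → .
    (6,5)@(13, 11): e=[18,40,36] → X
  covered (12 px):
    . . . . . . . . . . . .
    . . . . . . . . . . . .
    . . . X . . . . . . . .
    . . . . X X . . . . . .
    . . . . . X X . . . . .
    . . . . . . X X . . . .
    . . . . . . . X X . . .
    . . . . . . . . X . . .
    . . . . . . . . . X . .
    . . . . . . . . . . X .
    . . . . . . . . . . . .
    . . . . . . . . . . . .

Z-buffer (winner per pixel, '.' = empty):
  . 2 2 . . . . . . . . .
  . . 2 2 2 2 . . . . . .
  . . . 3 2 2 2 2 2 . . .
  . . . . 3 3 2 2 2 2 2 .
  . . . 1 . 3 3 2 2 2 2 .
  . . . 1 . . 3 3 2 2 2 .
  . . 1 1 . . . 3 3 2 2 .
  . 1 1 . . . . . 3 2 2 .
  . 1 1 . . . . . . 3 2 .
  1 1 1 . . . . . . . 3 .
  . 1 . . . . . . . . . .
  . . . . . . . . . . . .

Result: 1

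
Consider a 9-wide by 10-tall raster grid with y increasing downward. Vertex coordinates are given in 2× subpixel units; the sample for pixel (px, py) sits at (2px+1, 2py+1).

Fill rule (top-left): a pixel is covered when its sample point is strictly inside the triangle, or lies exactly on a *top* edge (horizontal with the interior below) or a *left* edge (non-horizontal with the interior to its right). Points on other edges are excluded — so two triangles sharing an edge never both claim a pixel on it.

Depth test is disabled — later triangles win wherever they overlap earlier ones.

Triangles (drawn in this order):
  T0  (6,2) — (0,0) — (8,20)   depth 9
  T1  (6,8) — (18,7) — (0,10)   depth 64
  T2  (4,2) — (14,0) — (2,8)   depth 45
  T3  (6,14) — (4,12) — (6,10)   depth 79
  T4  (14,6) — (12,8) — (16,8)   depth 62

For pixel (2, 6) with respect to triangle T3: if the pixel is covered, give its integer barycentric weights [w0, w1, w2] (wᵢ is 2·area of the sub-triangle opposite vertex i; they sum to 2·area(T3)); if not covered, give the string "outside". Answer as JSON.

T0:
  2·area = 104  (B↔C swapped to make it positive)
  edge (6, 2)→(8, 20): d=(2,18) right/bottom  bias=-1
  edge (8, 20)→(0, 0): d=(-8,-20) top-left  bias=+0
  edge (0, 0)→(6, 2): d=(6,2) right/bottom  bias=-1
    (0,0)@(1, 1): e=[88,12,4] → X
    (1,0)@(3, 1): e=[52,52,0] → .  [on edge]
    (0,1)@(1, 3): e=[92,-4,16] → .
    (1,1)@(3, 3): e=[56,36,12] → X
    (2,1)@(5, 3): e=[20,76,8] → X
    (3,1)@(7, 3): e=[-16,116,4] → .
    (4,1)@(9, 3): e=[-52,156,0] → .  [on edge]
    (1,2)@(3, 5): e=[60,20,24] → X
    (3,2)@(7, 5): e=[-12,100,16] → .
    (7,2)@(15, 5): e=[-156,260,0] → .  [on edge]
    (1,3)@(3, 7): e=[64,4,36] → X
    (3,3)@(7, 7): e=[-8,84,28] → .
    (3,5)@(7, 11): e=[0,52,52] → .  [on edge]
  covered (12 px):
    X . . . . . . . .
    . X X . . . . . .
    . X X . . . . . .
    . X X . . . . . .
    . . X . . . . . .
    . . X . . . . . .
    . . . X . . . . .
    . . . X . . . . .
    . . . X . . . . .
    . . . . . . . . .
T1:
  2·area = 18
  edge (6, 8)→(18, 7): d=(12,-1) top-left  bias=+0
  edge (18, 7)→(0, 10): d=(-18,3) right/bottom  bias=-1
  edge (0, 10)→(6, 8): d=(6,-2) top-left  bias=+0
    (7,2)@(15, 5): e=[-27,45,0] → .  [on edge]
    (4,3)@(9, 7): e=[-9,27,0] → .  [on edge]
    (1,4)@(3, 9): e=[9,9,0] → X  [on edge]
    (2,4)@(5, 9): e=[11,3,4] → X
    (3,4)@(7, 9): e=[13,-3,8] → .
    (1,5)@(3, 11): e=[33,-27,12] → .
    (2,5)@(5, 11): e=[35,-33,16] → .
  covered (2 px):
    . . . . . . . . .
    . . . . . . . . .
    . . . . . . . . .
    . . . . . . . . .
    . X X . . . . . .
    . . . . . . . . .
    . . . . . . . . .
    . . . . . . . . .
    . . . . . . . . .
    . . . . . . . . .
T2:
  2·area = 56
  edge (4, 2)→(14, 0): d=(10,-2) top-left  bias=+0
  edge (14, 0)→(2, 8): d=(-12,8) right/bottom  bias=-1
  edge (2, 8)→(4, 2): d=(2,-6) top-left  bias=+0
    (4,0)@(9, 1): e=[0,28,28] → X  [on edge]
    (5,0)@(11, 1): e=[4,12,40] → X
    (6,0)@(13, 1): e=[8,-4,52] → .
    (2,1)@(5, 3): e=[12,36,8] → X
    (3,1)@(7, 3): e=[16,20,20] → X
    (5,1)@(11, 3): e=[24,-12,44] → .
    (1,2)@(3, 5): e=[28,28,0] → X  [on edge]
    (3,2)@(7, 5): e=[36,-4,24] → .
    (4,2)@(9, 5): e=[40,-20,36] → .
    (1,3)@(3, 7): e=[48,4,4] → X
    (2,3)@(5, 7): e=[52,-12,16] → .
    (1,4)@(3, 9): e=[68,-20,8] → .
    (0,5)@(1, 11): e=[84,-28,0] → .  [on edge]
  covered (8 px):
    . . . . X X . . .
    . . X X X . . . .
    . X X . . . . . .
    . X . . . . . . .
    . . . . . . . . .
    . . . . . . . . .
    . . . . . . . . .
    . . . . . . . . .
    . . . . . . . . .
    . . . . . . . . .
T3:
  2·area = 8
  edge (6, 14)→(4, 12): d=(-2,-2) top-left  bias=+0
  edge (4, 12)→(6, 10): d=(2,-2) top-left  bias=+0
  edge (6, 10)→(6, 14): d=(0,4) right/bottom  bias=-1
    (7,0)@(15, 1): e=[44,0,-36] → .  [on edge]
    (6,1)@(13, 3): e=[36,0,-28] → .  [on edge]
    (5,2)@(11, 5): e=[28,0,-20] → .  [on edge]
    (4,3)@(9, 7): e=[20,0,-12] → .  [on edge]
    (0,4)@(1, 9): e=[0,-12,20] → .  [on edge]
    (3,4)@(7, 9): e=[12,0,-4] → .  [on edge]
    (1,5)@(3, 11): e=[0,-4,12] → .  [on edge]
    (2,5)@(5, 11): e=[4,0,4] → X  [on edge]
    (3,5)@(7, 11): e=[8,4,-4] → .
    (1,6)@(3, 13): e=[-4,0,12] → .  [on edge]
    (2,6)@(5, 13): e=[0,4,4] → X  [on edge]
    (3,6)@(7, 13): e=[4,8,-4] → .
    (0,7)@(1, 15): e=[-12,0,20] → .  [on edge]
    (3,7)@(7, 15): e=[0,12,-4] → .  [on edge]
    (4,8)@(9, 17): e=[0,20,-12] → .  [on edge]
    (5,9)@(11, 19): e=[0,28,-20] → .  [on edge]
  covered (2 px):
    . . . . . . . . .
    . . . . . . . . .
    . . . . . . . . .
    . . . . . . . . .
    . . . . . . . . .
    . . X . . . . . .
    . . X . . . . . .
    . . . . . . . . .
    . . . . . . . . .
    . . . . . . . . .
T4:
  2·area = 8  (B↔C swapped to make it positive)
  edge (14, 6)→(16, 8): d=(2,2) right/bottom  bias=-1
  edge (16, 8)→(12, 8): d=(-4,0) right/bottom  bias=-1
  edge (12, 8)→(14, 6): d=(2,-2) top-left  bias=+0
    (4,0)@(9, 1): e=[0,28,-20] → .  [on edge]
    (5,1)@(11, 3): e=[0,20,-12] → .  [on edge]
    (8,1)@(17, 3): e=[-12,20,0] → .  [on edge]
    (6,2)@(13, 5): e=[0,12,-4] → .  [on edge]
    (7,2)@(15, 5): e=[-4,12,0] → .  [on edge]
    (6,3)@(13, 7): e=[4,4,0] → X  [on edge]
    (7,3)@(15, 7): e=[0,4,4] → .  [on edge]
    (5,4)@(11, 9): e=[12,-4,0] → .  [on edge]
    (6,4)@(13, 9): e=[8,-4,4] → .
    (8,4)@(17, 9): e=[0,-4,12] → .  [on edge]
    (4,5)@(9, 11): e=[20,-12,0] → .  [on edge]
    (3,6)@(7, 13): e=[28,-20,0] → .  [on edge]
    (2,7)@(5, 15): e=[36,-28,0] → .  [on edge]
    (1,8)@(3, 17): e=[44,-36,0] → .  [on edge]
    (0,9)@(1, 19): e=[52,-44,0] → .  [on edge]
  covered (1 px):
    . . . . . . . . .
    . . . . . . . . .
    . . . . . . . . .
    . . . . . . X . .
    . . . . . . . . .
    . . . . . . . . .
    . . . . . . . . .
    . . . . . . . . .
    . . . . . . . . .
    . . . . . . . . .

Final: [4,4,0]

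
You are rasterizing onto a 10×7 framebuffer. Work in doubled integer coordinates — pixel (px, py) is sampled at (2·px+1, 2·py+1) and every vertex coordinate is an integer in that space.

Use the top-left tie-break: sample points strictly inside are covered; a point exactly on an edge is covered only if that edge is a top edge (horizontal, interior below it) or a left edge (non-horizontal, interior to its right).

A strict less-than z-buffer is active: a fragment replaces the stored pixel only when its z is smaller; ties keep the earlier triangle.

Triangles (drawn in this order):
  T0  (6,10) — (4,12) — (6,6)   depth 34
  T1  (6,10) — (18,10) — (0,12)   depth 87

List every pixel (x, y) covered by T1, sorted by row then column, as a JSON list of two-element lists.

T0:
  2·area = 8
  edge (6, 10)→(4, 12): d=(-2,2) right/bottom  bias=-1
  edge (4, 12)→(6, 6): d=(2,-6) top-left  bias=+0
  edge (6, 6)→(6, 10): d=(0,4) right/bottom  bias=-1
    (7,0)@(15, 1): e=[0,44,-36] → .  [on edge]
    (3,1)@(7, 3): e=[12,0,-4] → .  [on edge]
    (6,1)@(13, 3): e=[0,36,-28] → .  [on edge]
    (5,2)@(11, 5): e=[0,28,-20] → .  [on edge]
    (4,3)@(9, 7): e=[0,20,-12] → .  [on edge]
    (2,4)@(5, 9): e=[4,0,4] → X  [on edge]
    (3,4)@(7, 9): e=[0,12,-4] → .  [on edge]
    (2,5)@(5, 11): e=[0,4,4] → .  [on edge]
    (1,6)@(3, 13): e=[0,-4,12] → .  [on edge]
  covered (1 px):
    . . . . . . . . . .
    . . . . . . . . . .
    . . . . . . . . . .
    . . . . . . . . . .
    . . X . . . . . . .
    . . . . . . . . . .
    . . . . . . . . . .
T1:
  2·area = 24
  edge (6, 10)→(18, 10): d=(12,0) top-left  bias=+0
  edge (18, 10)→(0, 12): d=(-18,2) right/bottom  bias=-1
  edge (0, 12)→(6, 10): d=(6,-2) top-left  bias=+0
    (7,3)@(15, 7): e=[-36,60,0] → .  [on edge]
    (4,4)@(9, 9): e=[-12,36,0] → .  [on edge]
    (1,5)@(3, 11): e=[12,12,0] → X  [on edge]
    (2,5)@(5, 11): e=[12,8,4] → X
    (3,5)@(7, 11): e=[12,4,8] → X
    (4,5)@(9, 11): e=[12,0,12] → .  [on edge]
    (1,6)@(3, 13): e=[36,-24,12] → .
    (2,6)@(5, 13): e=[36,-28,16] → .
    (3,6)@(7, 13): e=[36,-32,20] → .
  covered (3 px):
    . . . . . . . . . .
    . . . . . . . . . .
    . . . . . . . . . .
    . . . . . . . . . .
    . . . . . . . . . .
    . X X X . . . . . .
    . . . . . . . . . .

Result: [[1,5],[2,5],[3,5]]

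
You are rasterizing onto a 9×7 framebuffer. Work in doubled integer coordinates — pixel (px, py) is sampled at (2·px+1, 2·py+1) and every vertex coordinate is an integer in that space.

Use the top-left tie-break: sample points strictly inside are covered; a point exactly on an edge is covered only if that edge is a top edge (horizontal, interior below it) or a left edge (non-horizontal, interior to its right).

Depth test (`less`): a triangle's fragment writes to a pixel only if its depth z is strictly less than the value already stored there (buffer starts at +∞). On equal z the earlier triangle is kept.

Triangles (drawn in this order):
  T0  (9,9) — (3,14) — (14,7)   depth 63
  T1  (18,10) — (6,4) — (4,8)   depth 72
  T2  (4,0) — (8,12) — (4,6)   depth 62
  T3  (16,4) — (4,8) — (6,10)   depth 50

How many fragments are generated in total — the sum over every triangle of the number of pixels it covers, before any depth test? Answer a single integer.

T0:
  2·area = 13  (B↔C swapped to make it positive)
  edge (9, 9)→(14, 7): d=(5,-2) top-left  bias=+0
  edge (14, 7)→(3, 14): d=(-11,7) right/bottom  bias=-1
  edge (3, 14)→(9, 9): d=(6,-5) top-left  bias=+0
    (4,4)@(9, 9): e=[0,13,0] → X  [on edge]
    (5,4)@(11, 9): e=[4,-1,10] → .
    (3,5)@(7, 11): e=[6,5,2] → X
    (4,5)@(9, 11): e=[10,-9,12] → .
    (3,6)@(7, 13): e=[16,-17,14] → .
  covered (2 px):
    . . . . . . . . .
    . . . . . . . . .
    . . . . . . . . .
    . . . . . . . . .
    . . . . X . . . .
    . . . X . . . . .
    . . . . . . . . .
T1:
  2·area = 60  (B↔C swapped to make it positive)
  edge (18, 10)→(4, 8): d=(-14,-2) top-left  bias=+0
  edge (4, 8)→(6, 4): d=(2,-4) top-left  bias=+0
  edge (6, 4)→(18, 10): d=(12,6) right/bottom  bias=-1
    (3,2)@(7, 5): e=[48,6,6] → X
    (4,2)@(9, 5): e=[52,14,-6] → .
    (2,3)@(5, 7): e=[16,2,42] → X
    (4,3)@(9, 7): e=[24,18,18] → X
    (5,3)@(11, 7): e=[28,26,6] → X
    (6,3)@(13, 7): e=[32,34,-6] → .
    (2,4)@(5, 9): e=[-12,6,66] → .
    (3,4)@(7, 9): e=[-8,14,54] → .
    (4,4)@(9, 9): e=[-4,22,42] → .
    (5,4)@(11, 9): e=[0,30,30] → X  [on edge]
    (6,4)@(13, 9): e=[4,38,18] → X
    (7,4)@(15, 9): e=[8,46,6] → X
  covered (8 px):
    . . . . . . . . .
    . . . . . . . . .
    . . . X . . . . .
    . . X X X X . . .
    . . . . . X X X .
    . . . . . . . . .
    . . . . . . . . .
T2:
  2·area = 24
  edge (4, 0)→(8, 12): d=(4,12) right/bottom  bias=-1
  edge (8, 12)→(4, 6): d=(-4,-6) top-left  bias=+0
  edge (4, 6)→(4, 0): d=(0,-6) top-left  bias=+0
    (2,1)@(5, 3): e=[0,18,6] → .  [on edge]
    (2,2)@(5, 5): e=[8,10,6] → X
    (3,2)@(7, 5): e=[-16,22,18] → .
    (2,3)@(5, 7): e=[16,2,6] → X
    (3,3)@(7, 7): e=[-8,14,18] → .
    (2,4)@(5, 9): e=[24,-6,6] → .
    (3,4)@(7, 9): e=[0,6,18] → .  [on edge]
  covered (2 px):
    . . . . . . . . .
    . . . . . . . . .
    . . X . . . . . .
    . . X . . . . . .
    . . . . . . . . .
    . . . . . . . . .
    . . . . . . . . .
T3:
  2·area = 32  (B↔C swapped to make it positive)
  edge (16, 4)→(6, 10): d=(-10,6) right/bottom  bias=-1
  edge (6, 10)→(4, 8): d=(-2,-2) top-left  bias=+0
  edge (4, 8)→(16, 4): d=(12,-4) top-left  bias=+0
    (0,2)@(1, 5): e=[80,0,-48] → .  [on edge]
    (6,2)@(13, 5): e=[8,24,0] → X  [on edge]
    (7,2)@(15, 5): e=[-4,28,8] → .
    (1,3)@(3, 7): e=[48,0,-16] → .  [on edge]
    (3,3)@(7, 7): e=[24,8,0] → X  [on edge]
    (4,3)@(9, 7): e=[12,12,8] → X
    (5,3)@(11, 7): e=[0,16,16] → .  [on edge]
    (6,3)@(13, 7): e=[-12,20,24] → .
    (0,4)@(1, 9): e=[40,-8,0] → .  [on edge]
    (2,4)@(5, 9): e=[16,0,16] → X  [on edge]
    (4,4)@(9, 9): e=[-8,8,32] → .
    (2,5)@(5, 11): e=[-4,-4,40] → .
    (3,5)@(7, 11): e=[-16,0,48] → .  [on edge]
    (0,6)@(1, 13): e=[0,-16,48] → .  [on edge]
    (4,6)@(9, 13): e=[-48,0,80] → .  [on edge]
  covered (5 px):
    . . . . . . . . .
    . . . . . . . . .
    . . . . . . X . .
    . . . X X . . . .
    . . X X . . . . .
    . . . . . . . . .
    . . . . . . . . .

Final: 17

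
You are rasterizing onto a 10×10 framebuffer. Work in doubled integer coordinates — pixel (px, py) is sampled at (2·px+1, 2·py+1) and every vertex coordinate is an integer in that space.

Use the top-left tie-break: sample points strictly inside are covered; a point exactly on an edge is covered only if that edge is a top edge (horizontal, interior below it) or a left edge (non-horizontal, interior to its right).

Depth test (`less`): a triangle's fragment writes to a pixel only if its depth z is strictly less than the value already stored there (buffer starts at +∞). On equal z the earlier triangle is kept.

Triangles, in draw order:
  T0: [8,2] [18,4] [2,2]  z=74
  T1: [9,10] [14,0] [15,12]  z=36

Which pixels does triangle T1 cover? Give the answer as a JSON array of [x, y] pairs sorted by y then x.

T0:
  2·area = 12
  edge (8, 2)→(18, 4): d=(10,2) right/bottom  bias=-1
  edge (18, 4)→(2, 2): d=(-16,-2) top-left  bias=+0
  edge (2, 2)→(8, 2): d=(6,0) top-left  bias=+0
    (1,0)@(3, 1): e=[0,18,-6] → .  [on edge]
    (5,1)@(11, 3): e=[4,2,6] → X
    (6,1)@(13, 3): e=[0,6,6] → .  [on edge]
    (5,2)@(11, 5): e=[24,-30,18] → .
  covered (1 px):
    . . . . . . . . . .
    . . . . . X . . . .
    . . . . . . . . . .
    . . . . . . . . . .
    . . . . . . . . . .
    . . . . . . . . . .
    . . . . . . . . . .
    . . . . . . . . . .
    . . . . . . . . . .
    . . . . . . . . . .
T1:
  2·area = 70
  edge (9, 10)→(14, 0): d=(5,-10) top-left  bias=+0
  edge (14, 0)→(15, 12): d=(1,12) right/bottom  bias=-1
  edge (15, 12)→(9, 10): d=(-6,-2) top-left  bias=+0
    (6,1)@(13, 3): e=[5,15,50] → X
    (7,1)@(15, 3): e=[25,-9,54] → .
    (6,2)@(13, 5): e=[15,17,38] → X
    (7,2)@(15, 5): e=[35,-7,42] → .
    (5,3)@(11, 7): e=[5,43,22] → X
    (7,3)@(15, 7): e=[45,-5,30] → .
    (5,4)@(11, 9): e=[15,45,10] → X
    (7,4)@(15, 9): e=[55,-3,18] → .
    (5,5)@(11, 11): e=[25,47,-2] → .
    (6,5)@(13, 11): e=[45,23,2] → X
    (7,5)@(15, 11): e=[65,-1,6] → .
    (6,6)@(13, 13): e=[55,25,-10] → .
  covered (7 px):
    . . . . . . . . . .
    . . . . . . X . . .
    . . . . . . X . . .
    . . . . . X X . . .
    . . . . . X X . . .
    . . . . . . X . . .
    . . . . . . . . . .
    . . . . . . . . . .
    . . . . . . . . . .
    . . . . . . . . . .

Final: [[6,1],[6,2],[5,3],[6,3],[5,4],[6,4],[6,5]]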